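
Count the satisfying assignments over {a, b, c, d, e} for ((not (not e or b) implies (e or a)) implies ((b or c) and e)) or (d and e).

Initial set: {T (((not (not e or b) implies (e or a)) implies ((b or c) and e)) or (d and e))}.
T (((not (not e or b) implies (e or a)) implies ((b or c) and e)) or (d and e)): β-rule — branch into T ((not (not e or b) implies (e or a)) implies ((b or c) and e))  //  T (d and e).
  branch 1 (add T ((not (not e or b) implies (e or a)) implies ((b or c) and e))):
    T ((not (not e or b) implies (e or a)) implies ((b or c) and e)): β-rule — branch into F (not (not e or b) implies (e or a))  //  T ((b or c) and e).
      branch 1.1 (add F (not (not e or b) implies (e or a))):
        F (not (not e or b) implies (e or a)): α-rule — add T not (not e or b), F (e or a).
        T not (not e or b): α-rule — add F not e, F b.
        F (e or a): α-rule — add F e, F a.
        × closes — contains both e and not e.
      branch 1.2 (add T ((b or c) and e)):
        T ((b or c) and e): α-rule — add T (b or c), T e.
        T (b or c): β-rule — branch into T b  //  T c.
          branch 1.2.1 (add T b):
            ○ open, literals {b=true, e=true}.
          branch 1.2.2 (add T c):
            ○ open, literals {c=true, e=true}.
  branch 2 (add T (d and e)):
    T (d and e): α-rule — add T d, T e.
    ○ open, literals {d=true, e=true}.
1 branch closed, 3 open.
Each open branch fixes some atoms; the unmentioned ones are free. Counting distinct full assignments: branch {b=true, e=true} (a, c, d) contributes 8 new; branch {c=true, e=true} (a, b, d) contributes 4 new; branch {d=true, e=true} (a, b, c) contributes 2 new. Total: 14.

14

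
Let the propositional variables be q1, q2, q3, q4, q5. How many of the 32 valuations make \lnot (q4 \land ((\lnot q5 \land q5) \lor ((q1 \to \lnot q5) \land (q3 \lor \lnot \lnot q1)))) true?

24

Initial set: {\lnot (q4 \land ((\lnot q5 \land q5) \lor ((q1 \to \lnot q5) \land (q3 \lor \lnot \lnot q1))))}.
\lnot (q4 \land ((\lnot q5 \land q5) \lor ((q1 \to \lnot q5) \land (q3 \lor \lnot \lnot q1)))): β-rule — branch into \lnot q4  //  \lnot ((\lnot q5 \land q5) \lor ((q1 \to \lnot q5) \land (q3 \lor \lnot \lnot q1))).
  branch 1 (add \lnot q4):
    ○ open, literals {q4=0}.
  branch 2 (add \lnot ((\lnot q5 \land q5) \lor ((q1 \to \lnot q5) \land (q3 \lor \lnot \lnot q1)))):
    \lnot ((\lnot q5 \land q5) \lor ((q1 \to \lnot q5) \land (q3 \lor \lnot \lnot q1))): α-rule — add \lnot (\lnot q5 \land q5), \lnot ((q1 \to \lnot q5) \land (q3 \lor \lnot \lnot q1)).
    \lnot (\lnot q5 \land q5): β-rule — branch into \lnot \lnot q5  //  \lnot q5.
      branch 2.1 (add \lnot \lnot q5):
        \lnot ((q1 \to \lnot q5) \land (q3 \lor \lnot \lnot q1)): β-rule — branch into \lnot (q1 \to \lnot q5)  //  \lnot (q3 \lor \lnot \lnot q1).
          branch 2.1.1 (add \lnot (q1 \to \lnot q5)):
            \lnot (q1 \to \lnot q5): α-rule — add q1, \lnot \lnot q5.
            ○ open, literals {q1=1, q5=1}.
          branch 2.1.2 (add \lnot (q3 \lor \lnot \lnot q1)):
            \lnot (q3 \lor \lnot \lnot q1): α-rule — add \lnot q3, \lnot \lnot \lnot q1.
            \lnot \lnot \lnot q1: drop double negation, giving \lnot q1.
            ○ open, literals {q1=0, q3=0, q5=1}.
      branch 2.2 (add \lnot q5):
        \lnot ((q1 \to \lnot q5) \land (q3 \lor \lnot \lnot q1)): β-rule — branch into \lnot (q1 \to \lnot q5)  //  \lnot (q3 \lor \lnot \lnot q1).
          branch 2.2.1 (add \lnot (q1 \to \lnot q5)):
            \lnot (q1 \to \lnot q5): α-rule — add q1, \lnot \lnot q5.
            × closes — contains both q5 and \lnot q5.
          branch 2.2.2 (add \lnot (q3 \lor \lnot \lnot q1)):
            \lnot (q3 \lor \lnot \lnot q1): α-rule — add \lnot q3, \lnot \lnot \lnot q1.
            \lnot \lnot \lnot q1: drop double negation, giving \lnot q1.
            ○ open, literals {q1=0, q3=0, q5=0}.
1 branch closed, 4 open.
Each open branch fixes some atoms; the unmentioned ones are free. Counting distinct full assignments: branch {q4=0} (q1, q2, q3, q5) contributes 16 new; branch {q1=1, q5=1} (q2, q3, q4) contributes 4 new; branch {q1=0, q3=0, q5=1} (q2, q4) contributes 2 new; branch {q1=0, q3=0, q5=0} (q2, q4) contributes 2 new. Total: 24.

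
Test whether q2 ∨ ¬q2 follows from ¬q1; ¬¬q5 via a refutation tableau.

Initial set: {T ¬q1; T ¬¬q5; F (q2 ∨ ¬q2)}.
T ¬¬q5: drop double negation, giving T q5.
F (q2 ∨ ¬q2): α-rule — add F q2, F ¬q2.
× closes — contains both q2 and ¬q2.
All 1 branch closes.
Every branch closed, so the premises entail the conclusion.

Yes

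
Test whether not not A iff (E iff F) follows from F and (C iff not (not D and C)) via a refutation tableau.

No

Initial set: {(F and (C iff not (not D and C))); not (not not A iff (E iff F))}.
(F and (C iff not (not D and C))): α-rule — add F, (C iff not (not D and C)).
not (not not A iff (E iff F)): β-rule — branch into not not A, not (E iff F)  //  not not not A, (E iff F).
  branch 1 (add not not A, not (E iff F)):
    not not A: drop double negation, giving A.
    (C iff not (not D and C)): β-rule — branch into C, not (not D and C)  //  not C, not not (not D and C).
      branch 1.1 (add C, not (not D and C)):
        not (E iff F): β-rule — branch into E, not F  //  not E, F.
          branch 1.1.1 (add E, not F):
            × closes — contains both F and not F.
          branch 1.1.2 (add not E, F):
            not (not D and C): β-rule — branch into not not D  //  not C.
              branch 1.1.2.1 (add not not D):
                ○ open, literals {A=1, C=1, D=1, E=0, F=1}.
              branch 1.1.2.2 (add not C):
                × closes — contains both C and not C.
      branch 1.2 (add not C, not not (not D and C)):
        not not (not D and C): α-rule — add not D, C.
        × closes — contains both C and not C.
  branch 2 (add not not not A, (E iff F)):
    not not not A: drop double negation, giving not A.
    (C iff not (not D and C)): β-rule — branch into C, not (not D and C)  //  not C, not not (not D and C).
      branch 2.1 (add C, not (not D and C)):
        (E iff F): β-rule — branch into E, F  //  not E, not F.
          branch 2.1.1 (add E, F):
            not (not D and C): β-rule — branch into not not D  //  not C.
              branch 2.1.1.1 (add not not D):
                ○ open, literals {A=0, C=1, D=1, E=1, F=1}.
              branch 2.1.1.2 (add not C):
                × closes — contains both C and not C.
          branch 2.1.2 (add not E, not F):
            × closes — contains both F and not F.
      branch 2.2 (add not C, not not (not D and C)):
        not not (not D and C): α-rule — add not D, C.
        × closes — contains both C and not C.
6 branches closed, 2 open.
An open branch gives a countermodel: A=1, C=1, D=1, E=0, F=1 (unmentioned atoms arbitrary); the premises hold there but the conclusion fails.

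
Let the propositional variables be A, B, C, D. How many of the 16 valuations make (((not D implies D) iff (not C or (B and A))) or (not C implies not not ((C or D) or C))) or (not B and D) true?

12

Initial set: {((((not D implies D) iff (not C or (B and A))) or (not C implies not not ((C or D) or C))) or (not B and D))}.
((((not D implies D) iff (not C or (B and A))) or (not C implies not not ((C or D) or C))) or (not B and D)): β-rule — branch into (((not D implies D) iff (not C or (B and A))) or (not C implies not not ((C or D) or C)))  //  (not B and D).
  branch 1 (add (((not D implies D) iff (not C or (B and A))) or (not C implies not not ((C or D) or C)))):
    (((not D implies D) iff (not C or (B and A))) or (not C implies not not ((C or D) or C))): β-rule — branch into ((not D implies D) iff (not C or (B and A)))  //  (not C implies not not ((C or D) or C)).
      branch 1.1 (add ((not D implies D) iff (not C or (B and A)))):
        ((not D implies D) iff (not C or (B and A))): β-rule — branch into (not D implies D), (not C or (B and A))  //  not (not D implies D), not (not C or (B and A)).
          branch 1.1.1 (add (not D implies D), (not C or (B and A))):
            (not D implies D): β-rule — branch into not not D  //  D.
              branch 1.1.1.1 (add not not D):
                (not C or (B and A)): β-rule — branch into not C  //  (B and A).
                  branch 1.1.1.1.1 (add not C):
                    ○ open, literals {C=0, D=1}.
                  branch 1.1.1.1.2 (add (B and A)):
                    (B and A): α-rule — add B, A.
                    ○ open, literals {A=1, B=1, D=1}.
              branch 1.1.1.2 (add D):
                (not C or (B and A)): β-rule — branch into not C  //  (B and A).
                  branch 1.1.1.2.1 (add not C):
                    ○ open, literals {C=0, D=1}.
                  branch 1.1.1.2.2 (add (B and A)):
                    (B and A): α-rule — add B, A.
                    ○ open, literals {A=1, B=1, D=1}.
          branch 1.1.2 (add not (not D implies D), not (not C or (B and A))):
            not (not D implies D): α-rule — add not D, not D.
            not (not C or (B and A)): α-rule — add not not C, not (B and A).
            not (B and A): β-rule — branch into not B  //  not A.
              branch 1.1.2.1 (add not B):
                ○ open, literals {B=0, C=1, D=0}.
              branch 1.1.2.2 (add not A):
                ○ open, literals {A=0, C=1, D=0}.
      branch 1.2 (add (not C implies not not ((C or D) or C))):
        (not C implies not not ((C or D) or C)): β-rule — branch into not not C  //  not not ((C or D) or C).
          branch 1.2.1 (add not not C):
            ○ open, literals {C=1}.
          branch 1.2.2 (add not not ((C or D) or C)):
            not not ((C or D) or C): drop double negation, giving ((C or D) or C).
            ((C or D) or C): β-rule — branch into (C or D)  //  C.
              branch 1.2.2.1 (add (C or D)):
                (C or D): β-rule — branch into C  //  D.
                  branch 1.2.2.1.1 (add C):
                    ○ open, literals {C=1}.
                  branch 1.2.2.1.2 (add D):
                    ○ open, literals {D=1}.
              branch 1.2.2.2 (add C):
                ○ open, literals {C=1}.
  branch 2 (add (not B and D)):
    (not B and D): α-rule — add not B, D.
    ○ open, literals {B=0, D=1}.
0 branches closed, 11 open.
Each open branch fixes some atoms; the unmentioned ones are free. Counting distinct full assignments: branch {C=0, D=1} (A, B) contributes 4 new; branch {A=1, B=1, D=1} (C) contributes 1 new; branch {C=0, D=1} (A, B) contributes 0 new; branch {A=1, B=1, D=1} (C) contributes 0 new; branch {B=0, C=1, D=0} (A) contributes 2 new; branch {A=0, C=1, D=0} (B) contributes 1 new; branch {C=1} (A, B, D) contributes 4 new; branch {C=1} (A, B, D) contributes 0 new; branch {D=1} (A, B, C) contributes 0 new; branch {C=1} (A, B, D) contributes 0 new; branch {B=0, D=1} (A, C) contributes 0 new. Total: 12.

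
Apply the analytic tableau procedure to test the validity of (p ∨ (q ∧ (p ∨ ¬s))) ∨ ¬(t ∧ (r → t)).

Not valid

Assume the negation and expand:
Initial set: {¬((p ∨ (q ∧ (p ∨ ¬s))) ∨ ¬(t ∧ (r → t)))}.
¬((p ∨ (q ∧ (p ∨ ¬s))) ∨ ¬(t ∧ (r → t))): α-rule — add ¬(p ∨ (q ∧ (p ∨ ¬s))), ¬¬(t ∧ (r → t)).
¬(p ∨ (q ∧ (p ∨ ¬s))): α-rule — add ¬p, ¬(q ∧ (p ∨ ¬s)).
¬¬(t ∧ (r → t)): α-rule — add t, (r → t).
¬(q ∧ (p ∨ ¬s)): β-rule — branch into ¬q  //  ¬(p ∨ ¬s).
  branch 1 (add ¬q):
    (r → t): β-rule — branch into ¬r  //  t.
      branch 1.1 (add ¬r):
        ○ open, literals {p=0, q=0, r=0, t=1}.
      branch 1.2 (add t):
        ○ open, literals {p=0, q=0, t=1}.
  branch 2 (add ¬(p ∨ ¬s)):
    ¬(p ∨ ¬s): α-rule — add ¬p, ¬¬s.
    (r → t): β-rule — branch into ¬r  //  t.
      branch 2.1 (add ¬r):
        ○ open, literals {p=0, r=0, s=1, t=1}.
      branch 2.2 (add t):
        ○ open, literals {p=0, s=1, t=1}.
0 branches closed, 4 open.
An open branch gives a countermodel: p=0, q=0, r=0, t=1 (unmentioned atoms arbitrary); under it the original formula is false.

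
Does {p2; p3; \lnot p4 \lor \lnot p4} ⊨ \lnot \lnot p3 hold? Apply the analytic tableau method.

Yes

Initial set: {p2; p3; (\lnot p4 \lor \lnot p4); \lnot \lnot \lnot p3}.
\lnot \lnot \lnot p3: drop double negation, giving \lnot p3.
× closes — contains both p3 and \lnot p3.
All 1 branch closes.
Every branch closed, so the premises entail the conclusion.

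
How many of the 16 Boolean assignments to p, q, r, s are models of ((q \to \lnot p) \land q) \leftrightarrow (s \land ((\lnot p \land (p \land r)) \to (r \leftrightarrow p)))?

8

Initial set: {T (((q \to \lnot p) \land q) \leftrightarrow (s \land ((\lnot p \land (p \land r)) \to (r \leftrightarrow p))))}.
T (((q \to \lnot p) \land q) \leftrightarrow (s \land ((\lnot p \land (p \land r)) \to (r \leftrightarrow p)))): β-rule — branch into T ((q \to \lnot p) \land q), T (s \land ((\lnot p \land (p \land r)) \to (r \leftrightarrow p)))  //  F ((q \to \lnot p) \land q), F (s \land ((\lnot p \land (p \land r)) \to (r \leftrightarrow p))).
  branch 1 (add T ((q \to \lnot p) \land q), T (s \land ((\lnot p \land (p \land r)) \to (r \leftrightarrow p)))):
    T ((q \to \lnot p) \land q): α-rule — add T (q \to \lnot p), T q.
    T (s \land ((\lnot p \land (p \land r)) \to (r \leftrightarrow p))): α-rule — add T s, T ((\lnot p \land (p \land r)) \to (r \leftrightarrow p)).
    T (q \to \lnot p): β-rule — branch into F q  //  T \lnot p.
      branch 1.1 (add F q):
        × closes — contains both q and \lnot q.
      branch 1.2 (add T \lnot p):
        T ((\lnot p \land (p \land r)) \to (r \leftrightarrow p)): β-rule — branch into F (\lnot p \land (p \land r))  //  T (r \leftrightarrow p).
          branch 1.2.1 (add F (\lnot p \land (p \land r))):
            F (\lnot p \land (p \land r)): β-rule — branch into F \lnot p  //  F (p \land r).
              branch 1.2.1.1 (add F \lnot p):
                × closes — contains both p and \lnot p.
              branch 1.2.1.2 (add F (p \land r)):
                F (p \land r): β-rule — branch into F p  //  F r.
                  branch 1.2.1.2.1 (add F p):
                    ○ open, literals {p=F, q=T, s=T}.
                  branch 1.2.1.2.2 (add F r):
                    ○ open, literals {p=F, q=T, r=F, s=T}.
          branch 1.2.2 (add T (r \leftrightarrow p)):
            T (r \leftrightarrow p): β-rule — branch into T r, T p  //  F r, F p.
              branch 1.2.2.1 (add T r, T p):
                × closes — contains both p and \lnot p.
              branch 1.2.2.2 (add F r, F p):
                ○ open, literals {p=F, q=T, r=F, s=T}.
  branch 2 (add F ((q \to \lnot p) \land q), F (s \land ((\lnot p \land (p \land r)) \to (r \leftrightarrow p)))):
    F ((q \to \lnot p) \land q): β-rule — branch into F (q \to \lnot p)  //  F q.
      branch 2.1 (add F (q \to \lnot p)):
        F (q \to \lnot p): α-rule — add T q, F \lnot p.
        F (s \land ((\lnot p \land (p \land r)) \to (r \leftrightarrow p))): β-rule — branch into F s  //  F ((\lnot p \land (p \land r)) \to (r \leftrightarrow p)).
          branch 2.1.1 (add F s):
            ○ open, literals {p=T, q=T, s=F}.
          branch 2.1.2 (add F ((\lnot p \land (p \land r)) \to (r \leftrightarrow p))):
            F ((\lnot p \land (p \land r)) \to (r \leftrightarrow p)): α-rule — add T (\lnot p \land (p \land r)), F (r \leftrightarrow p).
            T (\lnot p \land (p \land r)): α-rule — add T \lnot p, T (p \land r).
            × closes — contains both p and \lnot p.
      branch 2.2 (add F q):
        F (s \land ((\lnot p \land (p \land r)) \to (r \leftrightarrow p))): β-rule — branch into F s  //  F ((\lnot p \land (p \land r)) \to (r \leftrightarrow p)).
          branch 2.2.1 (add F s):
            ○ open, literals {q=F, s=F}.
          branch 2.2.2 (add F ((\lnot p \land (p \land r)) \to (r \leftrightarrow p))):
            F ((\lnot p \land (p \land r)) \to (r \leftrightarrow p)): α-rule — add T (\lnot p \land (p \land r)), F (r \leftrightarrow p).
            T (\lnot p \land (p \land r)): α-rule — add T \lnot p, T (p \land r).
            T (p \land r): α-rule — add T p, T r.
            × closes — contains both p and \lnot p.
5 branches closed, 5 open.
Each open branch fixes some atoms; the unmentioned ones are free. Counting distinct full assignments: branch {p=F, q=T, s=T} (r) contributes 2 new; branch {p=F, q=T, r=F, s=T} (none free) contributes 0 new; branch {p=F, q=T, r=F, s=T} (none free) contributes 0 new; branch {p=T, q=T, s=F} (r) contributes 2 new; branch {q=F, s=F} (p, r) contributes 4 new. Total: 8.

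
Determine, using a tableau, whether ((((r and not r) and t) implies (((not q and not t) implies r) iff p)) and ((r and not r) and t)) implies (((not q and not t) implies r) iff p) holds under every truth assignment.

Valid

Assume the negation and expand:
Initial set: {not (((((r and not r) and t) implies (((not q and not t) implies r) iff p)) and ((r and not r) and t)) implies (((not q and not t) implies r) iff p))}.
not (((((r and not r) and t) implies (((not q and not t) implies r) iff p)) and ((r and not r) and t)) implies (((not q and not t) implies r) iff p)): α-rule — add ((((r and not r) and t) implies (((not q and not t) implies r) iff p)) and ((r and not r) and t)), not (((not q and not t) implies r) iff p).
((((r and not r) and t) implies (((not q and not t) implies r) iff p)) and ((r and not r) and t)): α-rule — add (((r and not r) and t) implies (((not q and not t) implies r) iff p)), ((r and not r) and t).
((r and not r) and t): α-rule — add (r and not r), t.
(r and not r): α-rule — add r, not r.
× closes — contains both r and not r.
All 1 branch closes.
Every branch closed, so the negation is unsatisfiable and the formula is valid.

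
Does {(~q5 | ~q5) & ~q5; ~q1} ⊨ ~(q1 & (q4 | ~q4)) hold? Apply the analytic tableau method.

Initial set: {((~q5 | ~q5) & ~q5); ~q1; ~~(q1 & (q4 | ~q4))}.
((~q5 | ~q5) & ~q5): α-rule — add (~q5 | ~q5), ~q5.
~~(q1 & (q4 | ~q4)): α-rule — add q1, (q4 | ~q4).
× closes — contains both q1 and ~q1.
All 1 branch closes.
Every branch closed, so the premises entail the conclusion.

Yes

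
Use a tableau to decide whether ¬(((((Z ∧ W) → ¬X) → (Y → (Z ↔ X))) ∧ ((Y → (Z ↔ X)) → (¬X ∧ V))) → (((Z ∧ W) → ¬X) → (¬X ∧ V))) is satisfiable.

Unsatisfiable

Initial set: {¬(((((Z ∧ W) → ¬X) → (Y → (Z ↔ X))) ∧ ((Y → (Z ↔ X)) → (¬X ∧ V))) → (((Z ∧ W) → ¬X) → (¬X ∧ V)))}.
¬(((((Z ∧ W) → ¬X) → (Y → (Z ↔ X))) ∧ ((Y → (Z ↔ X)) → (¬X ∧ V))) → (((Z ∧ W) → ¬X) → (¬X ∧ V))): α-rule — add ((((Z ∧ W) → ¬X) → (Y → (Z ↔ X))) ∧ ((Y → (Z ↔ X)) → (¬X ∧ V))), ¬(((Z ∧ W) → ¬X) → (¬X ∧ V)).
((((Z ∧ W) → ¬X) → (Y → (Z ↔ X))) ∧ ((Y → (Z ↔ X)) → (¬X ∧ V))): α-rule — add (((Z ∧ W) → ¬X) → (Y → (Z ↔ X))), ((Y → (Z ↔ X)) → (¬X ∧ V)).
¬(((Z ∧ W) → ¬X) → (¬X ∧ V)): α-rule — add ((Z ∧ W) → ¬X), ¬(¬X ∧ V).
(((Z ∧ W) → ¬X) → (Y → (Z ↔ X))): β-rule — branch into ¬((Z ∧ W) → ¬X)  //  (Y → (Z ↔ X)).
  branch 1 (add ¬((Z ∧ W) → ¬X)):
    ¬((Z ∧ W) → ¬X): α-rule — add (Z ∧ W), ¬¬X.
    (Z ∧ W): α-rule — add Z, W.
    ((Y → (Z ↔ X)) → (¬X ∧ V)): β-rule — branch into ¬(Y → (Z ↔ X))  //  (¬X ∧ V).
      branch 1.1 (add ¬(Y → (Z ↔ X))):
        ¬(Y → (Z ↔ X)): α-rule — add Y, ¬(Z ↔ X).
        ((Z ∧ W) → ¬X): β-rule — branch into ¬(Z ∧ W)  //  ¬X.
          branch 1.1.1 (add ¬(Z ∧ W)):
            ¬(¬X ∧ V): β-rule — branch into ¬¬X  //  ¬V.
              branch 1.1.1.1 (add ¬¬X):
                ¬(Z ↔ X): β-rule — branch into Z, ¬X  //  ¬Z, X.
                  branch 1.1.1.1.1 (add Z, ¬X):
                    × closes — contains both X and ¬X.
                  branch 1.1.1.1.2 (add ¬Z, X):
                    × closes — contains both Z and ¬Z.
              branch 1.1.1.2 (add ¬V):
                ¬(Z ↔ X): β-rule — branch into Z, ¬X  //  ¬Z, X.
                  branch 1.1.1.2.1 (add Z, ¬X):
                    × closes — contains both X and ¬X.
                  branch 1.1.1.2.2 (add ¬Z, X):
                    × closes — contains both Z and ¬Z.
          branch 1.1.2 (add ¬X):
            × closes — contains both X and ¬X.
      branch 1.2 (add (¬X ∧ V)):
        (¬X ∧ V): α-rule — add ¬X, V.
        × closes — contains both X and ¬X.
  branch 2 (add (Y → (Z ↔ X))):
    ((Y → (Z ↔ X)) → (¬X ∧ V)): β-rule — branch into ¬(Y → (Z ↔ X))  //  (¬X ∧ V).
      branch 2.1 (add ¬(Y → (Z ↔ X))):
        ¬(Y → (Z ↔ X)): α-rule — add Y, ¬(Z ↔ X).
        ((Z ∧ W) → ¬X): β-rule — branch into ¬(Z ∧ W)  //  ¬X.
          branch 2.1.1 (add ¬(Z ∧ W)):
            ¬(¬X ∧ V): β-rule — branch into ¬¬X  //  ¬V.
              branch 2.1.1.1 (add ¬¬X):
                (Y → (Z ↔ X)): β-rule — branch into ¬Y  //  (Z ↔ X).
                  branch 2.1.1.1.1 (add ¬Y):
                    × closes — contains both Y and ¬Y.
                  branch 2.1.1.1.2 (add (Z ↔ X)):
                    ¬(Z ↔ X): β-rule — branch into Z, ¬X  //  ¬Z, X.
                      branch 2.1.1.1.2.1 (add Z, ¬X):
                        × closes — contains both X and ¬X.
                      branch 2.1.1.1.2.2 (add ¬Z, X):
                        ¬(Z ∧ W): β-rule — branch into ¬Z  //  ¬W.
                          branch 2.1.1.1.2.2.1 (add ¬Z):
                            (Z ↔ X): β-rule — branch into Z, X  //  ¬Z, ¬X.
                              branch 2.1.1.1.2.2.1.1 (add Z, X):
                                × closes — contains both Z and ¬Z.
                              branch 2.1.1.1.2.2.1.2 (add ¬Z, ¬X):
                                × closes — contains both X and ¬X.
                          branch 2.1.1.1.2.2.2 (add ¬W):
                            (Z ↔ X): β-rule — branch into Z, X  //  ¬Z, ¬X.
                              branch 2.1.1.1.2.2.2.1 (add Z, X):
                                × closes — contains both Z and ¬Z.
                              branch 2.1.1.1.2.2.2.2 (add ¬Z, ¬X):
                                × closes — contains both X and ¬X.
              branch 2.1.1.2 (add ¬V):
                (Y → (Z ↔ X)): β-rule — branch into ¬Y  //  (Z ↔ X).
                  branch 2.1.1.2.1 (add ¬Y):
                    × closes — contains both Y and ¬Y.
                  branch 2.1.1.2.2 (add (Z ↔ X)):
                    ¬(Z ↔ X): β-rule — branch into Z, ¬X  //  ¬Z, X.
                      branch 2.1.1.2.2.1 (add Z, ¬X):
                        ¬(Z ∧ W): β-rule — branch into ¬Z  //  ¬W.
                          branch 2.1.1.2.2.1.1 (add ¬Z):
                            × closes — contains both Z and ¬Z.
                          branch 2.1.1.2.2.1.2 (add ¬W):
                            (Z ↔ X): β-rule — branch into Z, X  //  ¬Z, ¬X.
                              branch 2.1.1.2.2.1.2.1 (add Z, X):
                                × closes — contains both X and ¬X.
                              branch 2.1.1.2.2.1.2.2 (add ¬Z, ¬X):
                                × closes — contains both Z and ¬Z.
                      branch 2.1.1.2.2.2 (add ¬Z, X):
                        ¬(Z ∧ W): β-rule — branch into ¬Z  //  ¬W.
                          branch 2.1.1.2.2.2.1 (add ¬Z):
                            (Z ↔ X): β-rule — branch into Z, X  //  ¬Z, ¬X.
                              branch 2.1.1.2.2.2.1.1 (add Z, X):
                                × closes — contains both Z and ¬Z.
                              branch 2.1.1.2.2.2.1.2 (add ¬Z, ¬X):
                                × closes — contains both X and ¬X.
                          branch 2.1.1.2.2.2.2 (add ¬W):
                            (Z ↔ X): β-rule — branch into Z, X  //  ¬Z, ¬X.
                              branch 2.1.1.2.2.2.2.1 (add Z, X):
                                × closes — contains both Z and ¬Z.
                              branch 2.1.1.2.2.2.2.2 (add ¬Z, ¬X):
                                × closes — contains both X and ¬X.
          branch 2.1.2 (add ¬X):
            ¬(¬X ∧ V): β-rule — branch into ¬¬X  //  ¬V.
              branch 2.1.2.1 (add ¬¬X):
                × closes — contains both X and ¬X.
              branch 2.1.2.2 (add ¬V):
                (Y → (Z ↔ X)): β-rule — branch into ¬Y  //  (Z ↔ X).
                  branch 2.1.2.2.1 (add ¬Y):
                    × closes — contains both Y and ¬Y.
                  branch 2.1.2.2.2 (add (Z ↔ X)):
                    ¬(Z ↔ X): β-rule — branch into Z, ¬X  //  ¬Z, X.
                      branch 2.1.2.2.2.1 (add Z, ¬X):
                        (Z ↔ X): β-rule — branch into Z, X  //  ¬Z, ¬X.
                          branch 2.1.2.2.2.1.1 (add Z, X):
                            × closes — contains both X and ¬X.
                          branch 2.1.2.2.2.1.2 (add ¬Z, ¬X):
                            × closes — contains both Z and ¬Z.
                      branch 2.1.2.2.2.2 (add ¬Z, X):
                        × closes — contains both X and ¬X.
      branch 2.2 (add (¬X ∧ V)):
        (¬X ∧ V): α-rule — add ¬X, V.
        ((Z ∧ W) → ¬X): β-rule — branch into ¬(Z ∧ W)  //  ¬X.
          branch 2.2.1 (add ¬(Z ∧ W)):
            ¬(¬X ∧ V): β-rule — branch into ¬¬X  //  ¬V.
              branch 2.2.1.1 (add ¬¬X):
                × closes — contains both X and ¬X.
              branch 2.2.1.2 (add ¬V):
                × closes — contains both V and ¬V.
          branch 2.2.2 (add ¬X):
            ¬(¬X ∧ V): β-rule — branch into ¬¬X  //  ¬V.
              branch 2.2.2.1 (add ¬¬X):
                × closes — contains both X and ¬X.
              branch 2.2.2.2 (add ¬V):
                × closes — contains both V and ¬V.
All 29 branches close.
Every branch closed; the formula is unsatisfiable.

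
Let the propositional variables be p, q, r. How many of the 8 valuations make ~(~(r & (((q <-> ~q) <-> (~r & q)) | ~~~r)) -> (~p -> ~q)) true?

Initial set: {~(~(r & (((q <-> ~q) <-> (~r & q)) | ~~~r)) -> (~p -> ~q))}.
~(~(r & (((q <-> ~q) <-> (~r & q)) | ~~~r)) -> (~p -> ~q)): α-rule — add ~(r & (((q <-> ~q) <-> (~r & q)) | ~~~r)), ~(~p -> ~q).
~(~p -> ~q): α-rule — add ~p, ~~q.
~(r & (((q <-> ~q) <-> (~r & q)) | ~~~r)): β-rule — branch into ~r  //  ~(((q <-> ~q) <-> (~r & q)) | ~~~r).
  branch 1 (add ~r):
    ○ open, literals {p=F, q=T, r=F}.
  branch 2 (add ~(((q <-> ~q) <-> (~r & q)) | ~~~r)):
    ~(((q <-> ~q) <-> (~r & q)) | ~~~r): α-rule — add ~((q <-> ~q) <-> (~r & q)), ~~~~r.
    ~~~~r: drop double negation, giving ~~r.
    ~((q <-> ~q) <-> (~r & q)): β-rule — branch into (q <-> ~q), ~(~r & q)  //  ~(q <-> ~q), (~r & q).
      branch 2.1 (add (q <-> ~q), ~(~r & q)):
        (q <-> ~q): β-rule — branch into q, ~q  //  ~q, ~~q.
          branch 2.1.1 (add q, ~q):
            × closes — contains both q and ~q.
          branch 2.1.2 (add ~q, ~~q):
            × closes — contains both q and ~q.
      branch 2.2 (add ~(q <-> ~q), (~r & q)):
        (~r & q): α-rule — add ~r, q.
        × closes — contains both r and ~r.
3 branches closed, 1 open.
Each open branch fixes some atoms; the unmentioned ones are free. Counting distinct full assignments: branch {p=F, q=T, r=F} (none free) contributes 1 new. Total: 1.

1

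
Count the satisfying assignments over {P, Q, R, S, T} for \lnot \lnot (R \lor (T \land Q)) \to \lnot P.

22

Initial set: {(\lnot \lnot (R \lor (T \land Q)) \to \lnot P)}.
(\lnot \lnot (R \lor (T \land Q)) \to \lnot P): β-rule — branch into \lnot \lnot \lnot (R \lor (T \land Q))  //  \lnot P.
  branch 1 (add \lnot \lnot \lnot (R \lor (T \land Q))):
    \lnot \lnot \lnot (R \lor (T \land Q)): drop double negation, giving \lnot (R \lor (T \land Q)).
    \lnot (R \lor (T \land Q)): α-rule — add \lnot R, \lnot (T \land Q).
    \lnot (T \land Q): β-rule — branch into \lnot T  //  \lnot Q.
      branch 1.1 (add \lnot T):
        ○ open, literals {R=0, T=0}.
      branch 1.2 (add \lnot Q):
        ○ open, literals {Q=0, R=0}.
  branch 2 (add \lnot P):
    ○ open, literals {P=0}.
0 branches closed, 3 open.
Each open branch fixes some atoms; the unmentioned ones are free. Counting distinct full assignments: branch {R=0, T=0} (P, Q, S) contributes 8 new; branch {Q=0, R=0} (P, S, T) contributes 4 new; branch {P=0} (Q, R, S, T) contributes 10 new. Total: 22.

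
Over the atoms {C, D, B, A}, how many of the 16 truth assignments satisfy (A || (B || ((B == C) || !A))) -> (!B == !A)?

8

Initial set: {((A || (B || ((B == C) || !A))) -> (!B == !A))}.
((A || (B || ((B == C) || !A))) -> (!B == !A)): β-rule — branch into !(A || (B || ((B == C) || !A)))  //  (!B == !A).
  branch 1 (add !(A || (B || ((B == C) || !A)))):
    !(A || (B || ((B == C) || !A))): α-rule — add !A, !(B || ((B == C) || !A)).
    !(B || ((B == C) || !A)): α-rule — add !B, !((B == C) || !A).
    !((B == C) || !A): α-rule — add !(B == C), !!A.
    × closes — contains both A and !A.
  branch 2 (add (!B == !A)):
    (!B == !A): β-rule — branch into !B, !A  //  !!B, !!A.
      branch 2.1 (add !B, !A):
        ○ open, literals {A=0, B=0}.
      branch 2.2 (add !!B, !!A):
        ○ open, literals {A=1, B=1}.
1 branch closed, 2 open.
Each open branch fixes some atoms; the unmentioned ones are free. Counting distinct full assignments: branch {A=0, B=0} (C, D) contributes 4 new; branch {A=1, B=1} (C, D) contributes 4 new. Total: 8.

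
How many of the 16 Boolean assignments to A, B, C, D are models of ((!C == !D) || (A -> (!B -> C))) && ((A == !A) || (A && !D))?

4

Initial set: {(((!C == !D) || (A -> (!B -> C))) && ((A == !A) || (A && !D)))}.
(((!C == !D) || (A -> (!B -> C))) && ((A == !A) || (A && !D))): α-rule — add ((!C == !D) || (A -> (!B -> C))), ((A == !A) || (A && !D)).
((!C == !D) || (A -> (!B -> C))): β-rule — branch into (!C == !D)  //  (A -> (!B -> C)).
  branch 1 (add (!C == !D)):
    ((A == !A) || (A && !D)): β-rule — branch into (A == !A)  //  (A && !D).
      branch 1.1 (add (A == !A)):
        (!C == !D): β-rule — branch into !C, !D  //  !!C, !!D.
          branch 1.1.1 (add !C, !D):
            (A == !A): β-rule — branch into A, !A  //  !A, !!A.
              branch 1.1.1.1 (add A, !A):
                × closes — contains both A and !A.
              branch 1.1.1.2 (add !A, !!A):
                × closes — contains both A and !A.
          branch 1.1.2 (add !!C, !!D):
            (A == !A): β-rule — branch into A, !A  //  !A, !!A.
              branch 1.1.2.1 (add A, !A):
                × closes — contains both A and !A.
              branch 1.1.2.2 (add !A, !!A):
                × closes — contains both A and !A.
      branch 1.2 (add (A && !D)):
        (A && !D): α-rule — add A, !D.
        (!C == !D): β-rule — branch into !C, !D  //  !!C, !!D.
          branch 1.2.1 (add !C, !D):
            ○ open, literals {A=T, C=F, D=F}.
          branch 1.2.2 (add !!C, !!D):
            × closes — contains both D and !D.
  branch 2 (add (A -> (!B -> C))):
    ((A == !A) || (A && !D)): β-rule — branch into (A == !A)  //  (A && !D).
      branch 2.1 (add (A == !A)):
        (A -> (!B -> C)): β-rule — branch into !A  //  (!B -> C).
          branch 2.1.1 (add !A):
            (A == !A): β-rule — branch into A, !A  //  !A, !!A.
              branch 2.1.1.1 (add A, !A):
                × closes — contains both A and !A.
              branch 2.1.1.2 (add !A, !!A):
                × closes — contains both A and !A.
          branch 2.1.2 (add (!B -> C)):
            (A == !A): β-rule — branch into A, !A  //  !A, !!A.
              branch 2.1.2.1 (add A, !A):
                × closes — contains both A and !A.
              branch 2.1.2.2 (add !A, !!A):
                × closes — contains both A and !A.
      branch 2.2 (add (A && !D)):
        (A && !D): α-rule — add A, !D.
        (A -> (!B -> C)): β-rule — branch into !A  //  (!B -> C).
          branch 2.2.1 (add !A):
            × closes — contains both A and !A.
          branch 2.2.2 (add (!B -> C)):
            (!B -> C): β-rule — branch into !!B  //  C.
              branch 2.2.2.1 (add !!B):
                ○ open, literals {A=T, B=T, D=F}.
              branch 2.2.2.2 (add C):
                ○ open, literals {A=T, C=T, D=F}.
10 branches closed, 3 open.
Each open branch fixes some atoms; the unmentioned ones are free. Counting distinct full assignments: branch {A=T, C=F, D=F} (B) contributes 2 new; branch {A=T, B=T, D=F} (C) contributes 1 new; branch {A=T, C=T, D=F} (B) contributes 1 new. Total: 4.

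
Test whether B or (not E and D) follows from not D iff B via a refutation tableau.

No

Initial set: {T (not D iff B); F (B or (not E and D))}.
F (B or (not E and D)): α-rule — add F B, F (not E and D).
T (not D iff B): β-rule — branch into T not D, T B  //  F not D, F B.
  branch 1 (add T not D, T B):
    × closes — contains both B and not B.
  branch 2 (add F not D, F B):
    F (not E and D): β-rule — branch into F not E  //  F D.
      branch 2.1 (add F not E):
        ○ open, literals {B=0, D=1, E=1}.
      branch 2.2 (add F D):
        × closes — contains both D and not D.
2 branches closed, 1 open.
An open branch gives a countermodel: B=0, D=1, E=1 (unmentioned atoms arbitrary); the premises hold there but the conclusion fails.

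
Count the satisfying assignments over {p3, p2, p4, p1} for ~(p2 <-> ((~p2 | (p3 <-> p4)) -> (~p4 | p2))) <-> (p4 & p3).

Initial set: {(~(p2 <-> ((~p2 | (p3 <-> p4)) -> (~p4 | p2))) <-> (p4 & p3))}.
(~(p2 <-> ((~p2 | (p3 <-> p4)) -> (~p4 | p2))) <-> (p4 & p3)): β-rule — branch into ~(p2 <-> ((~p2 | (p3 <-> p4)) -> (~p4 | p2))), (p4 & p3)  //  ~~(p2 <-> ((~p2 | (p3 <-> p4)) -> (~p4 | p2))), ~(p4 & p3).
  branch 1 (add ~(p2 <-> ((~p2 | (p3 <-> p4)) -> (~p4 | p2))), (p4 & p3)):
    (p4 & p3): α-rule — add p4, p3.
    ~(p2 <-> ((~p2 | (p3 <-> p4)) -> (~p4 | p2))): β-rule — branch into p2, ~((~p2 | (p3 <-> p4)) -> (~p4 | p2))  //  ~p2, ((~p2 | (p3 <-> p4)) -> (~p4 | p2)).
      branch 1.1 (add p2, ~((~p2 | (p3 <-> p4)) -> (~p4 | p2))):
        ~((~p2 | (p3 <-> p4)) -> (~p4 | p2)): α-rule — add (~p2 | (p3 <-> p4)), ~(~p4 | p2).
        ~(~p4 | p2): α-rule — add ~~p4, ~p2.
        × closes — contains both p2 and ~p2.
      branch 1.2 (add ~p2, ((~p2 | (p3 <-> p4)) -> (~p4 | p2))):
        ((~p2 | (p3 <-> p4)) -> (~p4 | p2)): β-rule — branch into ~(~p2 | (p3 <-> p4))  //  (~p4 | p2).
          branch 1.2.1 (add ~(~p2 | (p3 <-> p4))):
            ~(~p2 | (p3 <-> p4)): α-rule — add ~~p2, ~(p3 <-> p4).
            × closes — contains both p2 and ~p2.
          branch 1.2.2 (add (~p4 | p2)):
            (~p4 | p2): β-rule — branch into ~p4  //  p2.
              branch 1.2.2.1 (add ~p4):
                × closes — contains both p4 and ~p4.
              branch 1.2.2.2 (add p2):
                × closes — contains both p2 and ~p2.
  branch 2 (add ~~(p2 <-> ((~p2 | (p3 <-> p4)) -> (~p4 | p2))), ~(p4 & p3)):
    ~~(p2 <-> ((~p2 | (p3 <-> p4)) -> (~p4 | p2))): β-rule — branch into p2, ((~p2 | (p3 <-> p4)) -> (~p4 | p2))  //  ~p2, ~((~p2 | (p3 <-> p4)) -> (~p4 | p2)).
      branch 2.1 (add p2, ((~p2 | (p3 <-> p4)) -> (~p4 | p2))):
        ~(p4 & p3): β-rule — branch into ~p4  //  ~p3.
          branch 2.1.1 (add ~p4):
            ((~p2 | (p3 <-> p4)) -> (~p4 | p2)): β-rule — branch into ~(~p2 | (p3 <-> p4))  //  (~p4 | p2).
              branch 2.1.1.1 (add ~(~p2 | (p3 <-> p4))):
                ~(~p2 | (p3 <-> p4)): α-rule — add ~~p2, ~(p3 <-> p4).
                ~(p3 <-> p4): β-rule — branch into p3, ~p4  //  ~p3, p4.
                  branch 2.1.1.1.1 (add p3, ~p4):
                    ○ open, literals {p2=true, p3=true, p4=false}.
                  branch 2.1.1.1.2 (add ~p3, p4):
                    × closes — contains both p4 and ~p4.
              branch 2.1.1.2 (add (~p4 | p2)):
                (~p4 | p2): β-rule — branch into ~p4  //  p2.
                  branch 2.1.1.2.1 (add ~p4):
                    ○ open, literals {p2=true, p4=false}.
                  branch 2.1.1.2.2 (add p2):
                    ○ open, literals {p2=true, p4=false}.
          branch 2.1.2 (add ~p3):
            ((~p2 | (p3 <-> p4)) -> (~p4 | p2)): β-rule — branch into ~(~p2 | (p3 <-> p4))  //  (~p4 | p2).
              branch 2.1.2.1 (add ~(~p2 | (p3 <-> p4))):
                ~(~p2 | (p3 <-> p4)): α-rule — add ~~p2, ~(p3 <-> p4).
                ~(p3 <-> p4): β-rule — branch into p3, ~p4  //  ~p3, p4.
                  branch 2.1.2.1.1 (add p3, ~p4):
                    × closes — contains both p3 and ~p3.
                  branch 2.1.2.1.2 (add ~p3, p4):
                    ○ open, literals {p2=true, p3=false, p4=true}.
              branch 2.1.2.2 (add (~p4 | p2)):
                (~p4 | p2): β-rule — branch into ~p4  //  p2.
                  branch 2.1.2.2.1 (add ~p4):
                    ○ open, literals {p2=true, p3=false, p4=false}.
                  branch 2.1.2.2.2 (add p2):
                    ○ open, literals {p2=true, p3=false}.
      branch 2.2 (add ~p2, ~((~p2 | (p3 <-> p4)) -> (~p4 | p2))):
        ~((~p2 | (p3 <-> p4)) -> (~p4 | p2)): α-rule — add (~p2 | (p3 <-> p4)), ~(~p4 | p2).
        ~(~p4 | p2): α-rule — add ~~p4, ~p2.
        ~(p4 & p3): β-rule — branch into ~p4  //  ~p3.
          branch 2.2.1 (add ~p4):
            × closes — contains both p4 and ~p4.
          branch 2.2.2 (add ~p3):
            (~p2 | (p3 <-> p4)): β-rule — branch into ~p2  //  (p3 <-> p4).
              branch 2.2.2.1 (add ~p2):
                ○ open, literals {p2=false, p3=false, p4=true}.
              branch 2.2.2.2 (add (p3 <-> p4)):
                (p3 <-> p4): β-rule — branch into p3, p4  //  ~p3, ~p4.
                  branch 2.2.2.2.1 (add p3, p4):
                    × closes — contains both p3 and ~p3.
                  branch 2.2.2.2.2 (add ~p3, ~p4):
                    × closes — contains both p4 and ~p4.
9 branches closed, 7 open.
Each open branch fixes some atoms; the unmentioned ones are free. Counting distinct full assignments: branch {p2=true, p3=true, p4=false} (p1) contributes 2 new; branch {p2=true, p4=false} (p3, p1) contributes 2 new; branch {p2=true, p4=false} (p3, p1) contributes 0 new; branch {p2=true, p3=false, p4=true} (p1) contributes 2 new; branch {p2=true, p3=false, p4=false} (p1) contributes 0 new; branch {p2=true, p3=false} (p4, p1) contributes 0 new; branch {p2=false, p3=false, p4=true} (p1) contributes 2 new. Total: 8.

8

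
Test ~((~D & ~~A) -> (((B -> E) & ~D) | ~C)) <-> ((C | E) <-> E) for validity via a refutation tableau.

Assume the negation and expand:
Initial set: {~(~((~D & ~~A) -> (((B -> E) & ~D) | ~C)) <-> ((C | E) <-> E))}.
~(~((~D & ~~A) -> (((B -> E) & ~D) | ~C)) <-> ((C | E) <-> E)): β-rule — branch into ~((~D & ~~A) -> (((B -> E) & ~D) | ~C)), ~((C | E) <-> E)  //  ~~((~D & ~~A) -> (((B -> E) & ~D) | ~C)), ((C | E) <-> E).
  branch 1 (add ~((~D & ~~A) -> (((B -> E) & ~D) | ~C)), ~((C | E) <-> E)):
    ~((~D & ~~A) -> (((B -> E) & ~D) | ~C)): α-rule — add (~D & ~~A), ~(((B -> E) & ~D) | ~C).
    (~D & ~~A): α-rule — add ~D, ~~A.
    ~(((B -> E) & ~D) | ~C): α-rule — add ~((B -> E) & ~D), ~~C.
    ~~A: drop double negation, giving A.
    ~((C | E) <-> E): β-rule — branch into (C | E), ~E  //  ~(C | E), E.
      branch 1.1 (add (C | E), ~E):
        ~((B -> E) & ~D): β-rule — branch into ~(B -> E)  //  ~~D.
          branch 1.1.1 (add ~(B -> E)):
            ~(B -> E): α-rule — add B, ~E.
            (C | E): β-rule — branch into C  //  E.
              branch 1.1.1.1 (add C):
                ○ open, literals {A=1, B=1, C=1, D=0, E=0}.
              branch 1.1.1.2 (add E):
                × closes — contains both E and ~E.
          branch 1.1.2 (add ~~D):
            × closes — contains both D and ~D.
      branch 1.2 (add ~(C | E), E):
        ~(C | E): α-rule — add ~C, ~E.
        × closes — contains both C and ~C.
  branch 2 (add ~~((~D & ~~A) -> (((B -> E) & ~D) | ~C)), ((C | E) <-> E)):
    ~~((~D & ~~A) -> (((B -> E) & ~D) | ~C)): β-rule — branch into ~(~D & ~~A)  //  (((B -> E) & ~D) | ~C).
      branch 2.1 (add ~(~D & ~~A)):
        ((C | E) <-> E): β-rule — branch into (C | E), E  //  ~(C | E), ~E.
          branch 2.1.1 (add (C | E), E):
            ~(~D & ~~A): β-rule — branch into ~~D  //  ~~~A.
              branch 2.1.1.1 (add ~~D):
                (C | E): β-rule — branch into C  //  E.
                  branch 2.1.1.1.1 (add C):
                    ○ open, literals {C=1, D=1, E=1}.
                  branch 2.1.1.1.2 (add E):
                    ○ open, literals {D=1, E=1}.
              branch 2.1.1.2 (add ~~~A):
                ~~~A: drop double negation, giving ~A.
                (C | E): β-rule — branch into C  //  E.
                  branch 2.1.1.2.1 (add C):
                    ○ open, literals {A=0, C=1, E=1}.
                  branch 2.1.1.2.2 (add E):
                    ○ open, literals {A=0, E=1}.
          branch 2.1.2 (add ~(C | E), ~E):
            ~(C | E): α-rule — add ~C, ~E.
            ~(~D & ~~A): β-rule — branch into ~~D  //  ~~~A.
              branch 2.1.2.1 (add ~~D):
                ○ open, literals {C=0, D=1, E=0}.
              branch 2.1.2.2 (add ~~~A):
                ~~~A: drop double negation, giving ~A.
                ○ open, literals {A=0, C=0, E=0}.
      branch 2.2 (add (((B -> E) & ~D) | ~C)):
        ((C | E) <-> E): β-rule — branch into (C | E), E  //  ~(C | E), ~E.
          branch 2.2.1 (add (C | E), E):
            (((B -> E) & ~D) | ~C): β-rule — branch into ((B -> E) & ~D)  //  ~C.
              branch 2.2.1.1 (add ((B -> E) & ~D)):
                ((B -> E) & ~D): α-rule — add (B -> E), ~D.
                (C | E): β-rule — branch into C  //  E.
                  branch 2.2.1.1.1 (add C):
                    (B -> E): β-rule — branch into ~B  //  E.
                      branch 2.2.1.1.1.1 (add ~B):
                        ○ open, literals {B=0, C=1, D=0, E=1}.
                      branch 2.2.1.1.1.2 (add E):
                        ○ open, literals {C=1, D=0, E=1}.
                  branch 2.2.1.1.2 (add E):
                    (B -> E): β-rule — branch into ~B  //  E.
                      branch 2.2.1.1.2.1 (add ~B):
                        ○ open, literals {B=0, D=0, E=1}.
                      branch 2.2.1.1.2.2 (add E):
                        ○ open, literals {D=0, E=1}.
              branch 2.2.1.2 (add ~C):
                (C | E): β-rule — branch into C  //  E.
                  branch 2.2.1.2.1 (add C):
                    × closes — contains both C and ~C.
                  branch 2.2.1.2.2 (add E):
                    ○ open, literals {C=0, E=1}.
          branch 2.2.2 (add ~(C | E), ~E):
            ~(C | E): α-rule — add ~C, ~E.
            (((B -> E) & ~D) | ~C): β-rule — branch into ((B -> E) & ~D)  //  ~C.
              branch 2.2.2.1 (add ((B -> E) & ~D)):
                ((B -> E) & ~D): α-rule — add (B -> E), ~D.
                (B -> E): β-rule — branch into ~B  //  E.
                  branch 2.2.2.1.1 (add ~B):
                    ○ open, literals {B=0, C=0, D=0, E=0}.
                  branch 2.2.2.1.2 (add E):
                    × closes — contains both E and ~E.
              branch 2.2.2.2 (add ~C):
                ○ open, literals {C=0, E=0}.
5 branches closed, 14 open.
An open branch gives a countermodel: A=1, B=1, C=1, D=0, E=0 (unmentioned atoms arbitrary); under it the original formula is false.

Not valid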